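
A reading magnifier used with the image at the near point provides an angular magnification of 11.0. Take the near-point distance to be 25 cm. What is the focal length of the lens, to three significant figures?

2.50 cm

For the image at the near point, M = 1 + D/f.
f = D/(M - 1) = 25/(11.0 - 1) = 2.500 cm.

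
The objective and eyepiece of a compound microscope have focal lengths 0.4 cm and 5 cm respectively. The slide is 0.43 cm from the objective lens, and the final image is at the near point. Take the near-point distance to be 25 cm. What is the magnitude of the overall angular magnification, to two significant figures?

Objective: 1/d_i = 1/f_obj - 1/d_o = 1/0.4 - 1/0.43 = 0.17442 cm^-1, so d_i = 5.733 cm.
m_obj = -d_i/d_o = -5.733/0.43 = -13.333.
Eyepiece angular magnification (image at near point): M_eye = 1 + D/f_e = 1 + 25/5 = 6.000.
Overall M = m_obj x M_eye = (-13.333)(6.000) = -80.00.
|M| = 80.00.

80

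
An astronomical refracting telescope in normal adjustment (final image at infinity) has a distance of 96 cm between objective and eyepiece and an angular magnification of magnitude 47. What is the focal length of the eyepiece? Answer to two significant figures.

2.0 cm

In normal adjustment the tube length equals f_obj + f_eye and |M| = f_obj/f_eye.
So f_obj = 47 f_eye and 47 f_eye + f_eye = 96 cm, giving f_eye = 96/48 = 2.000 cm and f_obj = 94.000 cm.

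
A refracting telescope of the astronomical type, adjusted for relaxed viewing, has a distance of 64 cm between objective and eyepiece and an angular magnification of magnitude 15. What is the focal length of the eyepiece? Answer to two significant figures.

4.0 cm

In normal adjustment the tube length equals f_obj + f_eye and |M| = f_obj/f_eye.
So f_obj = 15 f_eye and 15 f_eye + f_eye = 64 cm, giving f_eye = 64/16 = 4.000 cm and f_obj = 60.000 cm.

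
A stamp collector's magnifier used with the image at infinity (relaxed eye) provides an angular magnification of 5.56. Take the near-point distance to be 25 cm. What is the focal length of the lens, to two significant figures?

For the image at infinity, M = D/f.
f = D/M = 25/5.56 = 4.496 cm.

4.5 cm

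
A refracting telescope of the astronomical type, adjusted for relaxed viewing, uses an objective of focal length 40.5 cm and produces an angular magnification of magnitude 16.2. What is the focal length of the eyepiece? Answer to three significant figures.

|M| = f_obj/f_eye, so f_eye = f_obj/|M| = 40.5/16.2 = 2.500 cm.

2.50 cm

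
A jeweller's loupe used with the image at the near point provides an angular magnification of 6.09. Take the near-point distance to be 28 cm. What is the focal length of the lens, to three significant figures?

For the image at the near point, M = 1 + D/f.
f = D/(M - 1) = 28/(6.09 - 1) = 5.501 cm.

5.50 cm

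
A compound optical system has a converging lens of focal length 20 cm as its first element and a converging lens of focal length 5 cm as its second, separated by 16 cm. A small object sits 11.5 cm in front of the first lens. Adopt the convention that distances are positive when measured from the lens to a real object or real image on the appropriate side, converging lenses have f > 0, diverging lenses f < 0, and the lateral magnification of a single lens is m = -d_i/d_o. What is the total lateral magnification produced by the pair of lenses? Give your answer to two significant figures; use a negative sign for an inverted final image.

Lens 1: 1/d_i1 = 1/f_1 - 1/d_o1 = 1/20 - 1/11.5 = -0.03696 cm^-1, so d_i1 = -27.059 cm.
m_1 = -(-27.059)/11.5 = 2.3529.
The intermediate image is virtual, 27.059 cm to the left of lens 1, so d_o2 = L - d_i1 = 16 - (-27.059) = 43.059 cm.
Lens 2: 1/d_i2 = 1/f_2 - 1/d_o2 = 1/5 - 1/(43.059) = 0.17678 cm^-1, so d_i2 = 5.657 cm.
m_2 = -(5.657)/(43.059) = -0.1314.
Total m = m_1 x m_2 = (2.3529)(-0.1314) = -0.3091.

-0.31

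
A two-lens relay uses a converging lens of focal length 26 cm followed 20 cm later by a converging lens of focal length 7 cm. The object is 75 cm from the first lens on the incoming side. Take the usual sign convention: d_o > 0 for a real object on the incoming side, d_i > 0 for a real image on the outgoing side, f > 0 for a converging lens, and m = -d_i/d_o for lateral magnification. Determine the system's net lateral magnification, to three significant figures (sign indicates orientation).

-0.139

Applying the thin-lens equation to the first lens, 1/26 = 1/75 + 1/d_i1, which gives d_i1 = 39.796 cm.
Its lateral magnification is m_1 = -d_i1/d_o1 = -(39.796)/75 = -0.5306.
Since 39.796 cm > 20 cm, the first image lies past the second lens and serves as a virtual object: d_o2 = L - d_i1 = -19.796 cm.
Applying the thin-lens equation again with f_2 = 7 cm and d_o2 = -19.796 cm gives d_i2 = 5.171 cm.
m_2 = -(5.171)/(-19.796) = 0.2612.
The system's lateral magnification is m_1 m_2 = (-0.5306)(0.2612) = -0.1386.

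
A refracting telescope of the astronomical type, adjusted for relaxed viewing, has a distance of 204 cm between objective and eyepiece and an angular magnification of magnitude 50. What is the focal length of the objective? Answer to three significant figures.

In normal adjustment the tube length equals f_obj + f_eye and |M| = f_obj/f_eye.
So f_obj = 50 f_eye and 50 f_eye + f_eye = 204 cm, giving f_eye = 204/51 = 4.000 cm and f_obj = 200.000 cm.

200 cm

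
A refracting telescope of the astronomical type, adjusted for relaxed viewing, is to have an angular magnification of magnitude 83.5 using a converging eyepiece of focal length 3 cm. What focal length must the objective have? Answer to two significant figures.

250 cm

|M| = f_obj/|f_eye|, so f_obj = |M| x |f_eye| = 83.5 x 3 = 250.500 cm.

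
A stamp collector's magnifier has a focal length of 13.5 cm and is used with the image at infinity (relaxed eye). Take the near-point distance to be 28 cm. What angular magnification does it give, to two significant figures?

2.1

M = D/f = 28/13.5 = 2.074.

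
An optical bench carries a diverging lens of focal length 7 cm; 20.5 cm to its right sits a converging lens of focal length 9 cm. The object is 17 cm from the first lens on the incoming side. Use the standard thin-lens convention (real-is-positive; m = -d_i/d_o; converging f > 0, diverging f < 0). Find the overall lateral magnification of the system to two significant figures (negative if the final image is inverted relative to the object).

-0.16

Applying the thin-lens equation to the first lens, 1/(-7) = 1/17 + 1/d_i1, which gives d_i1 = -4.958 cm.
Its lateral magnification is m_1 = -d_i1/d_o1 = -(-4.958)/17 = 0.2917.
With d_i1 < 0 the first image is virtual and lies on the object side; the object distance for lens 2 is d_o2 = 20.5 - (-4.958) = 25.458 cm.
Applying the thin-lens equation again with f_2 = 9 cm and d_o2 = 25.458 cm gives d_i2 = 13.922 cm.
m_2 = -(13.922)/(25.458) = -0.5468.
The system's lateral magnification is m_1 m_2 = (0.2917)(-0.5468) = -0.1595.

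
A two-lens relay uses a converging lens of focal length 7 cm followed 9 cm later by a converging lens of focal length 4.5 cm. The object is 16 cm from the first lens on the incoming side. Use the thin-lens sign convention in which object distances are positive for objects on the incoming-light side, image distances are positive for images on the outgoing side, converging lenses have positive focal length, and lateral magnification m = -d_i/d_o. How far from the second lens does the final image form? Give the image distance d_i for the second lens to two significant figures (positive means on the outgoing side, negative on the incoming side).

First lens: d_i1 = 1/(1/7 - 1/16) = 12.444 cm.
Since 12.444 cm > 9 cm, the first image lies past the second lens and serves as a virtual object: d_o2 = L - d_i1 = -3.444 cm.
Second lens: d_i2 = 1/(1/4.5 - 1/(-3.444)) = 1.951 cm.

2.0 cm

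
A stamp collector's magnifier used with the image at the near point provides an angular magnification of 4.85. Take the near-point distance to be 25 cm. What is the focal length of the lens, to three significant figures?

6.49 cm

For the image at the near point, M = 1 + D/f.
f = D/(M - 1) = 25/(4.85 - 1) = 6.494 cm.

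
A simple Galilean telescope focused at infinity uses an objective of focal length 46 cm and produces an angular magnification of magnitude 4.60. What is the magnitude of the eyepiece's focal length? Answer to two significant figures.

|M| = f_obj/|f_eye|, so |f_eye| = f_obj/|M| = 46/4.6 = 10.000 cm.
(The eyepiece is diverging, so its signed focal length is -10.000 cm.)

10 cm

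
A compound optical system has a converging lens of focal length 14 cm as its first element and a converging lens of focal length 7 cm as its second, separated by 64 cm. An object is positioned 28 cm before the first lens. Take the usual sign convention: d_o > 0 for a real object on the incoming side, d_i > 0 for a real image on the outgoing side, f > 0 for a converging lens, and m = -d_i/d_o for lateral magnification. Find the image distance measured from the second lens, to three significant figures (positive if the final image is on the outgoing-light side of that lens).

8.69 cm

First lens: d_i1 = 1/(1/14 - 1/28) = 28.000 cm.
That image sits 36.000 cm in front of the second lens, so d_o2 = 36.000 cm.
Second lens: d_i2 = 1/(1/7 - 1/(36.000)) = 8.690 cm.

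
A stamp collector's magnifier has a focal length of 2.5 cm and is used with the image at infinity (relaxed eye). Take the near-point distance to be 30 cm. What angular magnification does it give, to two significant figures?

12

M = D/f = 30/2.5 = 12.000.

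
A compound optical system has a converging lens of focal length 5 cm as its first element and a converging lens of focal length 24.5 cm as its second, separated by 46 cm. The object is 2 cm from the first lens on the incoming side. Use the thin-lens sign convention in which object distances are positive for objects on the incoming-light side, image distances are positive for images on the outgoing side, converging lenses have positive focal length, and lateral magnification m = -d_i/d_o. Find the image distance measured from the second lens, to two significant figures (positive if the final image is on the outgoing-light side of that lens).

Applying the thin-lens equation to the first lens, 1/5 = 1/2 + 1/d_i1, which gives d_i1 = -3.333 cm.
The intermediate image is virtual, 3.333 cm to the left of lens 1, so d_o2 = L - d_i1 = 46 - (-3.333) = 49.333 cm.
Applying the thin-lens equation again with f_2 = 24.5 cm and d_o2 = 49.333 cm gives d_i2 = 48.671 cm.

49 cm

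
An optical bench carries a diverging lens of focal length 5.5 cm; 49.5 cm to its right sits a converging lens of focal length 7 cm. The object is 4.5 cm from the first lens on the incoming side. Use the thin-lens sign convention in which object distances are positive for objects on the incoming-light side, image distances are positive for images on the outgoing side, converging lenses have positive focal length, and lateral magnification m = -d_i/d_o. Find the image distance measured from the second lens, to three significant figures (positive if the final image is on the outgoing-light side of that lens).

Lens 1: 1/d_i1 = 1/f_1 - 1/d_o1 = 1/(-5.5) - 1/4.5 = -0.40404 cm^-1, so d_i1 = -2.475 cm.
The intermediate image is virtual, 2.475 cm to the left of lens 1, so d_o2 = L - d_i1 = 49.5 - (-2.475) = 51.975 cm.
Lens 2: 1/d_i2 = 1/f_2 - 1/d_o2 = 1/7 - 1/(51.975) = 0.12362 cm^-1, so d_i2 = 8.089 cm.

8.09 cm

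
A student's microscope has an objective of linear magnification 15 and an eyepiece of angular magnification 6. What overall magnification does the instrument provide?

The overall magnification of a compound microscope is the product of the objective and eyepiece magnifications:
M = M_obj x M_eye = 15 x 6 = 90.

90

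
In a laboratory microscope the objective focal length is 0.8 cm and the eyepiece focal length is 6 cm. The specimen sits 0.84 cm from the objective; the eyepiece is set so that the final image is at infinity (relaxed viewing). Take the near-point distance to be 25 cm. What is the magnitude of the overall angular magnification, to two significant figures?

83

Objective: 1/d_i = 1/f_obj - 1/d_o = 1/0.8 - 1/0.84 = 0.05952 cm^-1, so d_i = 16.800 cm.
m_obj = -d_i/d_o = -16.800/0.84 = -20.000.
Eyepiece angular magnification (image at infinity): M_eye = D/f_e = 25/6 = 4.167.
Overall M = m_obj x M_eye = (-20.000)(4.167) = -83.33.
|M| = 83.33.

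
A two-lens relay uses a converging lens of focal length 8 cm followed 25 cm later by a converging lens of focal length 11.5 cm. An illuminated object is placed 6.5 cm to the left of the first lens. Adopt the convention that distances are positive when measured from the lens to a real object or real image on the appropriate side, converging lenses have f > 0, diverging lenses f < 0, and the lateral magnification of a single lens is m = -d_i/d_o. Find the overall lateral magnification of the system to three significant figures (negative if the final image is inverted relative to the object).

-1.27

Lens 1: 1/d_i1 = 1/f_1 - 1/d_o1 = 1/8 - 1/6.5 = -0.02885 cm^-1, so d_i1 = -34.667 cm.
m_1 = -(-34.667)/6.5 = 5.3333.
With d_i1 < 0 the first image is virtual and lies on the object side; the object distance for lens 2 is d_o2 = 25 - (-34.667) = 59.667 cm.
Lens 2: 1/d_i2 = 1/f_2 - 1/d_o2 = 1/11.5 - 1/(59.667) = 0.07020 cm^-1, so d_i2 = 14.246 cm.
m_2 = -(14.246)/(59.667) = -0.2388.
Total m = m_1 x m_2 = (5.3333)(-0.2388) = -1.2734.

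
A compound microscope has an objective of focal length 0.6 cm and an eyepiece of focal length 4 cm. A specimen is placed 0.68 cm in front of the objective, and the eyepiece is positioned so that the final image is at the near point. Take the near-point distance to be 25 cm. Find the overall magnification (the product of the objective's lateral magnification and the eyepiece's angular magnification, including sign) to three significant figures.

-54.4

Objective: 1/d_i = 1/f_obj - 1/d_o = 1/0.6 - 1/0.68 = 0.19608 cm^-1, so d_i = 5.100 cm.
m_obj = -d_i/d_o = -5.100/0.68 = -7.500.
Eyepiece angular magnification (image at near point): M_eye = 1 + D/f_e = 1 + 25/4 = 7.250.
Overall M = m_obj x M_eye = (-7.500)(7.250) = -54.37.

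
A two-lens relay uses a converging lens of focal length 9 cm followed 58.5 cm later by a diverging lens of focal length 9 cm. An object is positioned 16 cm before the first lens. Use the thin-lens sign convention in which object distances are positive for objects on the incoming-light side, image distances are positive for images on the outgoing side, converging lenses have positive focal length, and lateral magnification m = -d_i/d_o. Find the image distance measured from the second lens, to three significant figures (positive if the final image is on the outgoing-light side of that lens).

-7.27 cm

Applying the thin-lens equation to the first lens, 1/9 = 1/16 + 1/d_i1, which gives d_i1 = 20.571 cm.
The intermediate image is 20.571 cm to the right of lens 1, so d_o2 = L - d_i1 = 58.5 - 20.571 = 37.929 cm.
Applying the thin-lens equation again with f_2 = -9 cm and d_o2 = 37.929 cm gives d_i2 = -7.274 cm.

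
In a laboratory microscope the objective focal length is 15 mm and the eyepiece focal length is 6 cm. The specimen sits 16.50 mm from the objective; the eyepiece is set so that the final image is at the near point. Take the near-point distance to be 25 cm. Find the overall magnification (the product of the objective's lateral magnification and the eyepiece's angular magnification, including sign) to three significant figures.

Convert to cm: f_obj = 15 mm = 1.5 cm; d_o = 16.50 mm = 1.65 cm.
Objective: 1/d_i = 1/f_obj - 1/d_o = 1/1.5 - 1/1.65 = 0.06061 cm^-1, so d_i = 16.500 cm.
m_obj = -d_i/d_o = -16.500/1.65 = -10.000.
Eyepiece angular magnification (image at near point): M_eye = 1 + D/f_e = 1 + 25/6 = 5.167.
Overall M = m_obj x M_eye = (-10.000)(5.167) = -51.67.

-51.7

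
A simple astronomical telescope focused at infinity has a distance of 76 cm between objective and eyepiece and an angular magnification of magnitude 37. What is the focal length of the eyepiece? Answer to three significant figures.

2.00 cm

In normal adjustment the tube length equals f_obj + f_eye and |M| = f_obj/f_eye.
So f_obj = 37 f_eye and 37 f_eye + f_eye = 76 cm, giving f_eye = 76/38 = 2.000 cm and f_obj = 74.000 cm.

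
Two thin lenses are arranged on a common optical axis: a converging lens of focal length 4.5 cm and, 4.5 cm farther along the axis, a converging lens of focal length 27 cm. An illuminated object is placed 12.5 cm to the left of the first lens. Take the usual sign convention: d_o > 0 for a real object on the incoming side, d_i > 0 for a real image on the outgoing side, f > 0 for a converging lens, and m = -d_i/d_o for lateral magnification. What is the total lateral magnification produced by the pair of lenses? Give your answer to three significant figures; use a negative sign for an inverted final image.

First lens: d_i1 = 1/(1/4.5 - 1/12.5) = 7.031 cm.
m_1 = -(7.031)/12.5 = -0.5625.
Since 7.031 cm > 4.5 cm, the first image lies past the second lens and serves as a virtual object: d_o2 = L - d_i1 = -2.531 cm.
Second lens: d_i2 = 1/(1/27 - 1/(-2.531)) = 2.314 cm.
m_2 = -(2.314)/(-2.531) = 0.9143.
Overall magnification: m = m_1 m_2 = -0.5143.

-0.514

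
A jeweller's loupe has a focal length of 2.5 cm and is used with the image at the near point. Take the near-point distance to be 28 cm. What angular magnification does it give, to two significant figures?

M = 1 + D/f = 1 + 28/2.5 = 12.200.

12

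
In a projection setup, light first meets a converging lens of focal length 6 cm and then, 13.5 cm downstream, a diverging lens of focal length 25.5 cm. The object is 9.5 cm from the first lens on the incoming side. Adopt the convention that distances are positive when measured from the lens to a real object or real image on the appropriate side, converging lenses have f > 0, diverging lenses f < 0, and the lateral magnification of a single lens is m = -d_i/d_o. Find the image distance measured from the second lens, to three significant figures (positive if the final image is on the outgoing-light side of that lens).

Lens 1: 1/d_i1 = 1/f_1 - 1/d_o1 = 1/6 - 1/9.5 = 0.06140 cm^-1, so d_i1 = 16.286 cm.
This image would form 16.286 cm past lens 1, i.e. 2.786 cm beyond lens 2, so it is a virtual object for lens 2: d_o2 = 13.5 - 16.286 = -2.786 cm.
Lens 2: 1/d_i2 = 1/f_2 - 1/d_o2 = 1/(-25.5) - 1/(-2.786) = 0.31976 cm^-1, so d_i2 = 3.127 cm.

3.13 cm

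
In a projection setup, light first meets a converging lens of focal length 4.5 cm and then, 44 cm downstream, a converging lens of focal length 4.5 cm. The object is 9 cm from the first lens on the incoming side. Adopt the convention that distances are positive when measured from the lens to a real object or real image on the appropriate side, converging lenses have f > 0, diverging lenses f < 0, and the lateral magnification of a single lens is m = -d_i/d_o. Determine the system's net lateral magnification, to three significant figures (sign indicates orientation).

0.148

First lens: d_i1 = 1/(1/4.5 - 1/9) = 9.000 cm.
m_1 = -(9.000)/9 = -1.0000.
Object distance for lens 2: d_o2 = 44 - 9.000 = 35.000 cm.
Second lens: d_i2 = 1/(1/4.5 - 1/(35.000)) = 5.164 cm.
m_2 = -(5.164)/(35.000) = -0.1475.
Overall magnification: m = m_1 m_2 = 0.1475.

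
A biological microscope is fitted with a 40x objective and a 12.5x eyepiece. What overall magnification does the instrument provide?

The overall magnification of a compound microscope is the product of the objective and eyepiece magnifications:
M = M_obj x M_eye = 40 x 12.5 = 500.

500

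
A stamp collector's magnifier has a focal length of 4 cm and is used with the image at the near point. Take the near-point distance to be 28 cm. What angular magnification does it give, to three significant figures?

8.00

M = 1 + D/f = 1 + 28/4 = 8.000.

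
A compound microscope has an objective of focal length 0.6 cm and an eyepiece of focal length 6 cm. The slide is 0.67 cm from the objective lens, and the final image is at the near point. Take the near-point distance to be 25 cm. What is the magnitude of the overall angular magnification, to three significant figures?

Objective: 1/d_i = 1/f_obj - 1/d_o = 1/0.6 - 1/0.67 = 0.17413 cm^-1, so d_i = 5.743 cm.
m_obj = -d_i/d_o = -5.743/0.67 = -8.571.
Eyepiece angular magnification (image at near point): M_eye = 1 + D/f_e = 1 + 25/6 = 5.167.
Overall M = m_obj x M_eye = (-8.571)(5.167) = -44.29.
|M| = 44.29.

44.3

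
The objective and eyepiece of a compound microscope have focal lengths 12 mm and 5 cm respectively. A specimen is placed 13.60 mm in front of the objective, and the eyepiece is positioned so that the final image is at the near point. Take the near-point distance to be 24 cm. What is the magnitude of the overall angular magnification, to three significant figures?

Convert to cm: f_obj = 12 mm = 1.2 cm; d_o = 13.60 mm = 1.36 cm.
Objective: 1/d_i = 1/f_obj - 1/d_o = 1/1.2 - 1/1.36 = 0.09804 cm^-1, so d_i = 10.200 cm.
m_obj = -d_i/d_o = -10.200/1.36 = -7.500.
Eyepiece angular magnification (image at near point): M_eye = 1 + D/f_e = 1 + 24/5 = 5.800.
Overall M = m_obj x M_eye = (-7.500)(5.800) = -43.50.
|M| = 43.50.

43.5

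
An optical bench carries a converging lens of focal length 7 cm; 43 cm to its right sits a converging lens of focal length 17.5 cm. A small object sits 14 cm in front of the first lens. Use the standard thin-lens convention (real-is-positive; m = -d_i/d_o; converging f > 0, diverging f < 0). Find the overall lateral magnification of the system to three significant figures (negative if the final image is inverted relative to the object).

First lens: d_i1 = 1/(1/7 - 1/14) = 14.000 cm.
m_1 = -(14.000)/14 = -1.0000.
The intermediate image is 14.000 cm to the right of lens 1, so d_o2 = L - d_i1 = 43 - 14.000 = 29.000 cm.
Second lens: d_i2 = 1/(1/17.5 - 1/(29.000)) = 44.130 cm.
m_2 = -(44.130)/(29.000) = -1.5217.
Overall magnification: m = m_1 m_2 = 1.5217.

1.52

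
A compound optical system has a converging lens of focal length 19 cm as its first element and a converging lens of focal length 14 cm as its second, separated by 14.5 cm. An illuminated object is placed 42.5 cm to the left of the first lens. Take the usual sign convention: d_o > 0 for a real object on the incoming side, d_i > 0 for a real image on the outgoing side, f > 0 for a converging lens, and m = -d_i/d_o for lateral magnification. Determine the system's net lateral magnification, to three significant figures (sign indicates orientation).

Lens 1: 1/d_i1 = 1/f_1 - 1/d_o1 = 1/19 - 1/42.5 = 0.02910 cm^-1, so d_i1 = 34.362 cm.
m_1 = -(34.362)/42.5 = -0.8085.
Since 34.362 cm > 14.5 cm, the first image lies past the second lens and serves as a virtual object: d_o2 = L - d_i1 = -19.862 cm.
Lens 2: 1/d_i2 = 1/f_2 - 1/d_o2 = 1/14 - 1/(-19.862) = 0.12178 cm^-1, so d_i2 = 8.212 cm.
m_2 = -(8.212)/(-19.862) = 0.4134.
Total m = m_1 x m_2 = (-0.8085)(0.4134) = -0.3343.

-0.334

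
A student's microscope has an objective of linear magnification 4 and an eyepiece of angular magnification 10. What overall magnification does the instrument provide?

40

The overall magnification of a compound microscope is the product of the objective and eyepiece magnifications:
M = M_obj x M_eye = 4 x 10 = 40.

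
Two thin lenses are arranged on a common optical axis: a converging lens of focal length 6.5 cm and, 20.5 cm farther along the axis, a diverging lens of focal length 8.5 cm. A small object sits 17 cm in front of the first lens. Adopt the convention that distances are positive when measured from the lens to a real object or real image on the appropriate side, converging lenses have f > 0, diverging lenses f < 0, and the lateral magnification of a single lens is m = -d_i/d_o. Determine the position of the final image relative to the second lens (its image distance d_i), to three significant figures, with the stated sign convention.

First lens: d_i1 = 1/(1/6.5 - 1/17) = 10.524 cm.
The intermediate image is 10.524 cm to the right of lens 1, so d_o2 = L - d_i1 = 20.5 - 10.524 = 9.976 cm.
Second lens: d_i2 = 1/(1/(-8.5) - 1/(9.976)) = -4.590 cm.

-4.59 cm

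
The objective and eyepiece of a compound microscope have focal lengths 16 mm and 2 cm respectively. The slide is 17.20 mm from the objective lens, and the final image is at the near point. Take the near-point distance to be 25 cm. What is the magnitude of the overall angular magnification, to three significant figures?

Convert to cm: f_obj = 16 mm = 1.6 cm; d_o = 17.20 mm = 1.72 cm.
Objective: 1/d_i = 1/f_obj - 1/d_o = 1/1.6 - 1/1.72 = 0.04360 cm^-1, so d_i = 22.933 cm.
m_obj = -d_i/d_o = -22.933/1.72 = -13.333.
Eyepiece angular magnification (image at near point): M_eye = 1 + D/f_e = 1 + 25/2 = 13.500.
Overall M = m_obj x M_eye = (-13.333)(13.500) = -180.00.
|M| = 180.00.

180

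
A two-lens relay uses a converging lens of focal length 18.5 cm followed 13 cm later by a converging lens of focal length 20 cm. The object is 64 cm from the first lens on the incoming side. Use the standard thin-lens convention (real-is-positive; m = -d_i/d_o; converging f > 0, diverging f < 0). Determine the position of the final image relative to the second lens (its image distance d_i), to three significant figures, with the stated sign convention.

7.89 cm

First lens: d_i1 = 1/(1/18.5 - 1/64) = 26.022 cm.
This image would form 26.022 cm past lens 1, i.e. 13.022 cm beyond lens 2, so it is a virtual object for lens 2: d_o2 = 13 - 26.022 = -13.022 cm.
Second lens: d_i2 = 1/(1/20 - 1/(-13.022)) = 7.887 cm.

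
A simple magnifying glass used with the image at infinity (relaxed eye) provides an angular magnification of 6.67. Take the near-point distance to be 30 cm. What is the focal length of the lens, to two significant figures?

For the image at infinity, M = D/f.
f = D/M = 30/6.67 = 4.498 cm.

4.5 cm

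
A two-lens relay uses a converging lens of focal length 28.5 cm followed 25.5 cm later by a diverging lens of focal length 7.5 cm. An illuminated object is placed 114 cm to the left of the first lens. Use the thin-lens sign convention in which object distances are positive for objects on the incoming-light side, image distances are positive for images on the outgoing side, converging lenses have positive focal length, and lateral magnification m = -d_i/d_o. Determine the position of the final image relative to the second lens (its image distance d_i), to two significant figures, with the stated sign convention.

Lens 1: 1/d_i1 = 1/f_1 - 1/d_o1 = 1/28.5 - 1/114 = 0.02632 cm^-1, so d_i1 = 38.000 cm.
This image would form 38.000 cm past lens 1, i.e. 12.500 cm beyond lens 2, so it is a virtual object for lens 2: d_o2 = 25.5 - 38.000 = -12.500 cm.
Lens 2: 1/d_i2 = 1/f_2 - 1/d_o2 = 1/(-7.5) - 1/(-12.500) = -0.05333 cm^-1, so d_i2 = -18.750 cm.

-19 cm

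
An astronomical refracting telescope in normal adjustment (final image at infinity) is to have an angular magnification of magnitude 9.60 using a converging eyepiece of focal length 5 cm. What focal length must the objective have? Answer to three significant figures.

48.0 cm

|M| = f_obj/|f_eye|, so f_obj = |M| x |f_eye| = 9.6 x 5 = 48.000 cm.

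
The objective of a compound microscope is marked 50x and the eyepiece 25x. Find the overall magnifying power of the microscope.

The overall magnification of a compound microscope is the product of the objective and eyepiece magnifications:
M = M_obj x M_eye = 50 x 25 = 1250.

1250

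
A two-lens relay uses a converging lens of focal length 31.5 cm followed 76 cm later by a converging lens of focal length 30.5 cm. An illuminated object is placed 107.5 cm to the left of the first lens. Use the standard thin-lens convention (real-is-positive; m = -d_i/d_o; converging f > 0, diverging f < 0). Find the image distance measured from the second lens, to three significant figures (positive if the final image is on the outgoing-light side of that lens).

Applying the thin-lens equation to the first lens, 1/31.5 = 1/107.5 + 1/d_i1, which gives d_i1 = 44.556 cm.
The intermediate image is 44.556 cm to the right of lens 1, so d_o2 = L - d_i1 = 76 - 44.556 = 31.444 cm.
Applying the thin-lens equation again with f_2 = 30.5 cm and d_o2 = 31.444 cm gives d_i2 = 1015.852 cm.

1020 cm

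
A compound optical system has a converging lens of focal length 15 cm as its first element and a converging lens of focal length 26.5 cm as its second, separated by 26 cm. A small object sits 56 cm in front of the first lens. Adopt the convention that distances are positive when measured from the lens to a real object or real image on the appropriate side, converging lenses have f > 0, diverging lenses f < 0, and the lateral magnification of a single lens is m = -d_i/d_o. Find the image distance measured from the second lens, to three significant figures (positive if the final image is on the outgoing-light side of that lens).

Lens 1: 1/d_i1 = 1/f_1 - 1/d_o1 = 1/15 - 1/56 = 0.04881 cm^-1, so d_i1 = 20.488 cm.
Object distance for lens 2: d_o2 = 26 - 20.488 = 5.512 cm.
Lens 2: 1/d_i2 = 1/f_2 - 1/d_o2 = 1/26.5 - 1/(5.512) = -0.14368 cm^-1, so d_i2 = -6.960 cm.

-6.96 cm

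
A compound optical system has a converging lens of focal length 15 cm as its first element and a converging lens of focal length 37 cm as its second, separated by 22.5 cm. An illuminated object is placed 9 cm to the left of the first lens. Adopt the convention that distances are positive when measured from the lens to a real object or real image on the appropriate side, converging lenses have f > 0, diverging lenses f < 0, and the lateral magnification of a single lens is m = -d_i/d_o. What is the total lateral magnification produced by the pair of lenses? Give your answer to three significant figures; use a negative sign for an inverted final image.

-11.6

Applying the thin-lens equation to the first lens, 1/15 = 1/9 + 1/d_i1, which gives d_i1 = -22.500 cm.
Its lateral magnification is m_1 = -d_i1/d_o1 = -(-22.500)/9 = 2.5000.
With d_i1 < 0 the first image is virtual and lies on the object side; the object distance for lens 2 is d_o2 = 22.5 - (-22.500) = 45.000 cm.
Applying the thin-lens equation again with f_2 = 37 cm and d_o2 = 45.000 cm gives d_i2 = 208.125 cm.
m_2 = -(208.125)/(45.000) = -4.6250.
Total m = m_1 x m_2 = (2.5000)(-4.6250) = -11.5625.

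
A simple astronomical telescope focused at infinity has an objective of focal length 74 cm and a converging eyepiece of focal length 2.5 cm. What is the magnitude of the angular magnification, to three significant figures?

|M| = f_obj/|f_eye| = 74/2.5 = 29.600.

29.6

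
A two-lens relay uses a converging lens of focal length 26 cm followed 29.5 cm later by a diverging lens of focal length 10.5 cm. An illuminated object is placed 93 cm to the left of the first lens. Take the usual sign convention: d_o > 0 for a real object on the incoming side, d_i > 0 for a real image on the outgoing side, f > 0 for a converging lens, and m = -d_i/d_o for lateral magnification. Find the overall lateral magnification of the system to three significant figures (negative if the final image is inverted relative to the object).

-1.04

First lens: d_i1 = 1/(1/26 - 1/93) = 36.090 cm.
m_1 = -(36.090)/93 = -0.3881.
Since 36.090 cm > 29.5 cm, the first image lies past the second lens and serves as a virtual object: d_o2 = L - d_i1 = -6.590 cm.
Second lens: d_i2 = 1/(1/(-10.5) - 1/(-6.590)) = 17.694 cm.
m_2 = -(17.694)/(-6.590) = 2.6851.
The system's lateral magnification is m_1 m_2 = (-0.3881)(2.6851) = -1.0420.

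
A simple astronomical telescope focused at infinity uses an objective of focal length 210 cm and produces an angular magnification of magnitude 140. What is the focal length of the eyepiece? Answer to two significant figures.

1.5 cm

|M| = f_obj/f_eye, so f_eye = f_obj/|M| = 210/140.0 = 1.500 cm.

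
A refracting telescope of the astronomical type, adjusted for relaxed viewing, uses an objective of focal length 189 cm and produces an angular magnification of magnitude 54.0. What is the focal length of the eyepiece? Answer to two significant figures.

3.5 cm

|M| = f_obj/f_eye, so f_eye = f_obj/|M| = 189/54.0 = 3.500 cm.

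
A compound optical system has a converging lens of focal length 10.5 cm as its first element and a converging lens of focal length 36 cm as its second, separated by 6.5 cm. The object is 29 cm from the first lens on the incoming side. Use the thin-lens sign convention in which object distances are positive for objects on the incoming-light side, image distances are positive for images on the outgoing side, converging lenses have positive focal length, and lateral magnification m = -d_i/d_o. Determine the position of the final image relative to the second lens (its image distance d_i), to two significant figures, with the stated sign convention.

Applying the thin-lens equation to the first lens, 1/10.5 = 1/29 + 1/d_i1, which gives d_i1 = 16.459 cm.
This image would form 16.459 cm past lens 1, i.e. 9.959 cm beyond lens 2, so it is a virtual object for lens 2: d_o2 = 6.5 - 16.459 = -9.959 cm.
Applying the thin-lens equation again with f_2 = 36 cm and d_o2 = -9.959 cm gives d_i2 = 7.801 cm.

7.8 cm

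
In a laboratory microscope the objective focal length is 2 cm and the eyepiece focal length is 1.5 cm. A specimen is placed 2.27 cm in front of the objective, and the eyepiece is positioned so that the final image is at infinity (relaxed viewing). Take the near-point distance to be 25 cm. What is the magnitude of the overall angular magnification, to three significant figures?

123

Objective: 1/d_i = 1/f_obj - 1/d_o = 1/2 - 1/2.27 = 0.05947 cm^-1, so d_i = 16.815 cm.
m_obj = -d_i/d_o = -16.815/2.27 = -7.407.
Eyepiece angular magnification (image at infinity): M_eye = D/f_e = 25/1.5 = 16.667.
Overall M = m_obj x M_eye = (-7.407)(16.667) = -123.46.
|M| = 123.46.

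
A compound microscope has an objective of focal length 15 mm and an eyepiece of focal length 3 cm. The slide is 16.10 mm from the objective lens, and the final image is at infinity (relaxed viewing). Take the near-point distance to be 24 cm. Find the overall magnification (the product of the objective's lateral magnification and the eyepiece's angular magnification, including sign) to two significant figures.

Convert to cm: f_obj = 15 mm = 1.5 cm; d_o = 16.10 mm = 1.61 cm.
Objective: 1/d_i = 1/f_obj - 1/d_o = 1/1.5 - 1/1.61 = 0.04555 cm^-1, so d_i = 21.955 cm.
m_obj = -d_i/d_o = -21.955/1.61 = -13.636.
Eyepiece angular magnification (image at infinity): M_eye = D/f_e = 24/3 = 8.000.
Overall M = m_obj x M_eye = (-13.636)(8.000) = -109.09.

-110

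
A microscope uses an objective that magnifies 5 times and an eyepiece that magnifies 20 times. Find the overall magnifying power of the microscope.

100

The overall magnification of a compound microscope is the product of the objective and eyepiece magnifications:
M = M_obj x M_eye = 5 x 20 = 100.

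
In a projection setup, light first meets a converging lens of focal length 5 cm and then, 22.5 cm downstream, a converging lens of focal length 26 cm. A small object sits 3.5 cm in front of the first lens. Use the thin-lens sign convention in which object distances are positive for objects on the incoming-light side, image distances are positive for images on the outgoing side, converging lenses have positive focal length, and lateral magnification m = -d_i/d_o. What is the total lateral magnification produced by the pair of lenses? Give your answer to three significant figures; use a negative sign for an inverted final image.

-10.6

Lens 1: 1/d_i1 = 1/f_1 - 1/d_o1 = 1/5 - 1/3.5 = -0.08571 cm^-1, so d_i1 = -11.667 cm.
m_1 = -(-11.667)/3.5 = 3.3333.
The intermediate image is virtual, 11.667 cm to the left of lens 1, so d_o2 = L - d_i1 = 22.5 - (-11.667) = 34.167 cm.
Lens 2: 1/d_i2 = 1/f_2 - 1/d_o2 = 1/26 - 1/(34.167) = 0.00919 cm^-1, so d_i2 = 108.776 cm.
m_2 = -(108.776)/(34.167) = -3.1837.
The system's lateral magnification is m_1 m_2 = (3.3333)(-3.1837) = -10.6122.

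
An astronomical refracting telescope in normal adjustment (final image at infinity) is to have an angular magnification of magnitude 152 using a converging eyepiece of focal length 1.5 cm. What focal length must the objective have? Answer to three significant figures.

228 cm

|M| = f_obj/|f_eye|, so f_obj = |M| x |f_eye| = 152.0 x 1.5 = 228.000 cm.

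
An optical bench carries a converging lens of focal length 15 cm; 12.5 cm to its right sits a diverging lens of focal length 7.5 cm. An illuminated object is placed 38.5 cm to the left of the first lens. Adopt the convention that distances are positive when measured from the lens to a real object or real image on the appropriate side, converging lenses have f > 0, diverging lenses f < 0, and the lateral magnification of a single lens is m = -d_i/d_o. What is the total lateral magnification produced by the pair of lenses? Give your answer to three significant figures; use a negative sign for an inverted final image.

Applying the thin-lens equation to the first lens, 1/15 = 1/38.5 + 1/d_i1, which gives d_i1 = 24.574 cm.
Its lateral magnification is m_1 = -d_i1/d_o1 = -(24.574)/38.5 = -0.6383.
Since 24.574 cm > 12.5 cm, the first image lies past the second lens and serves as a virtual object: d_o2 = L - d_i1 = -12.074 cm.
Applying the thin-lens equation again with f_2 = -7.5 cm and d_o2 = -12.074 cm gives d_i2 = -19.797 cm.
m_2 = -(-19.797)/(-12.074) = -1.6395.
Overall magnification: m = m_1 m_2 = 1.0465.

1.05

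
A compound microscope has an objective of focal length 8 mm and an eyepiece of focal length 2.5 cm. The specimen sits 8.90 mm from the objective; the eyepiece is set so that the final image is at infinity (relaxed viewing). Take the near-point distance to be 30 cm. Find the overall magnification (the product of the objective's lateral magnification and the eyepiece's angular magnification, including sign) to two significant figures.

-110

Convert to cm: f_obj = 8 mm = 0.8 cm; d_o = 8.90 mm = 0.89 cm.
Objective: 1/d_i = 1/f_obj - 1/d_o = 1/0.8 - 1/0.89 = 0.12640 cm^-1, so d_i = 7.911 cm.
m_obj = -d_i/d_o = -7.911/0.89 = -8.889.
Eyepiece angular magnification (image at infinity): M_eye = D/f_e = 30/2.5 = 12.000.
Overall M = m_obj x M_eye = (-8.889)(12.000) = -106.67.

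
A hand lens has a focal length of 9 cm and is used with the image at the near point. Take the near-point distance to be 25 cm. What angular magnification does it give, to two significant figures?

M = 1 + D/f = 1 + 25/9 = 3.778.

3.8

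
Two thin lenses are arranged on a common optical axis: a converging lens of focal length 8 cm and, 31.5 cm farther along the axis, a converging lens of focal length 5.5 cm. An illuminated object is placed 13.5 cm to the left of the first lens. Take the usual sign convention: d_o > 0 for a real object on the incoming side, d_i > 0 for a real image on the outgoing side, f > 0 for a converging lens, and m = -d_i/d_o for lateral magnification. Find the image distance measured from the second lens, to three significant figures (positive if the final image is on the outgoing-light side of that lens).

Lens 1: 1/d_i1 = 1/f_1 - 1/d_o1 = 1/8 - 1/13.5 = 0.05093 cm^-1, so d_i1 = 19.636 cm.
The intermediate image is 19.636 cm to the right of lens 1, so d_o2 = L - d_i1 = 31.5 - 19.636 = 11.864 cm.
Lens 2: 1/d_i2 = 1/f_2 - 1/d_o2 = 1/5.5 - 1/(11.864) = 0.09753 cm^-1, so d_i2 = 10.254 cm.

10.3 cm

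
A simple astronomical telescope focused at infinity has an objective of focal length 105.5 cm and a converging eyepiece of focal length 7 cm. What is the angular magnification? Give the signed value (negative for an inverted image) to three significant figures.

-15.1

M = -f_obj/f_eye = -105.5/(7) = -15.071.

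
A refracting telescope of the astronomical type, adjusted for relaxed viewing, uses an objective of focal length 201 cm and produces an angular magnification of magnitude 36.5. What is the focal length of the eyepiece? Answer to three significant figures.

|M| = f_obj/f_eye, so f_eye = f_obj/|M| = 201/36.5 = 5.507 cm.

5.51 cm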